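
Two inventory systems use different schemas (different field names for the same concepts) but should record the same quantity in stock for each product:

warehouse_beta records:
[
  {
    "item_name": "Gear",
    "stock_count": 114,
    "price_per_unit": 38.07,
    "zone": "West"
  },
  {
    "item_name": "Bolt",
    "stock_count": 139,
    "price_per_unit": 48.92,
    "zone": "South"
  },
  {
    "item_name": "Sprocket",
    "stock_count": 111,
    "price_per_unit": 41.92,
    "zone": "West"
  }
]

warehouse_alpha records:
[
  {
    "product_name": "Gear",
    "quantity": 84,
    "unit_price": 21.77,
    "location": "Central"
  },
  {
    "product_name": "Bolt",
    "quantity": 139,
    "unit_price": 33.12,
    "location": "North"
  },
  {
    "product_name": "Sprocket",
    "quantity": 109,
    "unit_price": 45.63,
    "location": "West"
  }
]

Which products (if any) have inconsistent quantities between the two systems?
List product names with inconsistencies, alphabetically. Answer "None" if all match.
Gear, Sprocket

Schema mappings:
- "item_name" (warehouse_beta) = "product_name" (warehouse_alpha) = product name
- "stock_count" (warehouse_beta) = "quantity" (warehouse_alpha) = quantity

Comparison:
  Gear: 114 vs 84 - MISMATCH
  Bolt: 139 vs 139 - MATCH
  Sprocket: 111 vs 109 - MISMATCH

Products with inconsistencies: Gear, Sprocket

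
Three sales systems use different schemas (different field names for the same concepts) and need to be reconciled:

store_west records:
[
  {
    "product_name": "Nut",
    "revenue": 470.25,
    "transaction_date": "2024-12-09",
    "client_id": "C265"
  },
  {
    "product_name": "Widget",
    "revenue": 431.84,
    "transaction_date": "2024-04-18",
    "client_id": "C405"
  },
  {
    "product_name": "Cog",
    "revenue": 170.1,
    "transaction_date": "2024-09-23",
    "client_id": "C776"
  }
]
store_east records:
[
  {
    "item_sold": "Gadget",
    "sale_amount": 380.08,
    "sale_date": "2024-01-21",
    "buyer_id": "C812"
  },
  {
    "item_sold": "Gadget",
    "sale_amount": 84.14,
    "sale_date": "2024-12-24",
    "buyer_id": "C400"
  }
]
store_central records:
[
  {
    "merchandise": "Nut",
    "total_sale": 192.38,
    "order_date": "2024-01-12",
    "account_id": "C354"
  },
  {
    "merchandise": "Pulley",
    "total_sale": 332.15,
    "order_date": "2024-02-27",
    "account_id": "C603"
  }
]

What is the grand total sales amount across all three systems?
2060.94

Schema reconciliation - all amount fields map to sale amount:

store_west (revenue): 1072.19
store_east (sale_amount): 464.22
store_central (total_sale): 524.53

Grand total: 2060.94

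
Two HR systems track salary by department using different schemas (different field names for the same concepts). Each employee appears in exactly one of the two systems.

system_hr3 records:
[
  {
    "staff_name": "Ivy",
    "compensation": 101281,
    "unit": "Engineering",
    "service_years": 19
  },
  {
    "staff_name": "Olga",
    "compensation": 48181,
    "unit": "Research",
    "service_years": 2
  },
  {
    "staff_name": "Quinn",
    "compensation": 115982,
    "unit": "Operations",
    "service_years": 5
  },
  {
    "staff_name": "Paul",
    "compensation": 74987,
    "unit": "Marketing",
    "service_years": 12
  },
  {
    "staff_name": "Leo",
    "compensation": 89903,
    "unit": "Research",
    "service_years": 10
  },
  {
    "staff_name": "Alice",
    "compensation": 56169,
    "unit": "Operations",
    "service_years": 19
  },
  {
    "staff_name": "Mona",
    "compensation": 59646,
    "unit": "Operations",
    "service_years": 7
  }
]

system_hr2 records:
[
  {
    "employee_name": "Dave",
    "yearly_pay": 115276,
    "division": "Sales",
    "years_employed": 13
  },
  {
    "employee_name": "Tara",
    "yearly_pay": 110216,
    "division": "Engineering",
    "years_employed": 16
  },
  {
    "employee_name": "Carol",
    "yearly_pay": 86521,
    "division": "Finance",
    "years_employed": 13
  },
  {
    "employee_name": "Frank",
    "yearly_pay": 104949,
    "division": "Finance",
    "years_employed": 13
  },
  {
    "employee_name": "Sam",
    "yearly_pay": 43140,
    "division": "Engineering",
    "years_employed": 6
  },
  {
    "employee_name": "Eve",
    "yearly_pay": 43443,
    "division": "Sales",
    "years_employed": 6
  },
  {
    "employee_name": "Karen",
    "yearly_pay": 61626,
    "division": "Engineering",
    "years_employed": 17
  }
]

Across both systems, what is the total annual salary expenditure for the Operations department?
231797

Schema mappings:
- "unit" (system_hr3) = "division" (system_hr2) = department
- "compensation" (system_hr3) = "yearly_pay" (system_hr2) = salary

Operations salaries from system_hr3: 231797
Operations salaries from system_hr2: 0

Total: 231797 + 0 = 231797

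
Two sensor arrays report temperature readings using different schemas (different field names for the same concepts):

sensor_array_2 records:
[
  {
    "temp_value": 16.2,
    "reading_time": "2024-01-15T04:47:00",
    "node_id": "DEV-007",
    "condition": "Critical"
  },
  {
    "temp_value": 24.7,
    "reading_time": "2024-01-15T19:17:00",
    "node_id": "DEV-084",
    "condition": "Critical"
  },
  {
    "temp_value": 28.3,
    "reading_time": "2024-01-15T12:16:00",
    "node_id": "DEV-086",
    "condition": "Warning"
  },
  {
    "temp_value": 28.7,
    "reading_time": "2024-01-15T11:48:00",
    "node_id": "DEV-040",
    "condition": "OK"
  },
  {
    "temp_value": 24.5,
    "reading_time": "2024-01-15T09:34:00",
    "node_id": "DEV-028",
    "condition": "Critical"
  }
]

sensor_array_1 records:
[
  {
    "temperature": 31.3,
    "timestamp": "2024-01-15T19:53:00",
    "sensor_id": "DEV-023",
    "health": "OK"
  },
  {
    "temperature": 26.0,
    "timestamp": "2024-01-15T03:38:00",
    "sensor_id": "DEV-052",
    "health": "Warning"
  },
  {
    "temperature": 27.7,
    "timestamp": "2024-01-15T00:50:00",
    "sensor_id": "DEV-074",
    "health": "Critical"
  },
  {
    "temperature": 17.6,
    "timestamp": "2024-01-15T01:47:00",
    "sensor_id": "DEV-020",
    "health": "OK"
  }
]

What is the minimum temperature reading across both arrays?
16.2

Schema mapping: "temp_value" (sensor_array_2) = "temperature" (sensor_array_1) = temperature reading

Minimum in sensor_array_2: 16.2
Minimum in sensor_array_1: 17.6

Overall minimum: min(16.2, 17.6) = 16.2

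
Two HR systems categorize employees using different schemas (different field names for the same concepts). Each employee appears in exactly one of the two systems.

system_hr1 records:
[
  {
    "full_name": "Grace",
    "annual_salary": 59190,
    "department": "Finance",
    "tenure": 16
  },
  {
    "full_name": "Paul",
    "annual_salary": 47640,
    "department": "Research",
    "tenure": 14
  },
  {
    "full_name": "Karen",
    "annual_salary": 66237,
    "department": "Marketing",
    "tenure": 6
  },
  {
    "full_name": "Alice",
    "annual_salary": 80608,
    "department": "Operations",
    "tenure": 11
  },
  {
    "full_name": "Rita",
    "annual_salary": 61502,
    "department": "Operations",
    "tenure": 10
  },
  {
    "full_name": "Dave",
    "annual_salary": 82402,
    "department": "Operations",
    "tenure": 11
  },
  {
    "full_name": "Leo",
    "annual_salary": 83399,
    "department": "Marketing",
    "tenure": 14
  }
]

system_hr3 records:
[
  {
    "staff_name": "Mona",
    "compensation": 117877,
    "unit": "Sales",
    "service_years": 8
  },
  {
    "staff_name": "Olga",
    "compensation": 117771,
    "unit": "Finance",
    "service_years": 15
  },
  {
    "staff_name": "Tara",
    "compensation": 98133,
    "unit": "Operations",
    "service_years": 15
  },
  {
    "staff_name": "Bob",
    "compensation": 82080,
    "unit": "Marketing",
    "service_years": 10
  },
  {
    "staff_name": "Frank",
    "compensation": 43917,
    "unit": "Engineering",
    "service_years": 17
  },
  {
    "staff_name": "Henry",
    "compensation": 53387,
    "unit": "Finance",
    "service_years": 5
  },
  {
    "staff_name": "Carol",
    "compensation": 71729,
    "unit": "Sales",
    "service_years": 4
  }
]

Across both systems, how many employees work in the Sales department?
2

Schema mapping: "department" (system_hr1) = "unit" (system_hr3) = department

Sales employees in system_hr1: 0
Sales employees in system_hr3: 2

Total in Sales: 0 + 2 = 2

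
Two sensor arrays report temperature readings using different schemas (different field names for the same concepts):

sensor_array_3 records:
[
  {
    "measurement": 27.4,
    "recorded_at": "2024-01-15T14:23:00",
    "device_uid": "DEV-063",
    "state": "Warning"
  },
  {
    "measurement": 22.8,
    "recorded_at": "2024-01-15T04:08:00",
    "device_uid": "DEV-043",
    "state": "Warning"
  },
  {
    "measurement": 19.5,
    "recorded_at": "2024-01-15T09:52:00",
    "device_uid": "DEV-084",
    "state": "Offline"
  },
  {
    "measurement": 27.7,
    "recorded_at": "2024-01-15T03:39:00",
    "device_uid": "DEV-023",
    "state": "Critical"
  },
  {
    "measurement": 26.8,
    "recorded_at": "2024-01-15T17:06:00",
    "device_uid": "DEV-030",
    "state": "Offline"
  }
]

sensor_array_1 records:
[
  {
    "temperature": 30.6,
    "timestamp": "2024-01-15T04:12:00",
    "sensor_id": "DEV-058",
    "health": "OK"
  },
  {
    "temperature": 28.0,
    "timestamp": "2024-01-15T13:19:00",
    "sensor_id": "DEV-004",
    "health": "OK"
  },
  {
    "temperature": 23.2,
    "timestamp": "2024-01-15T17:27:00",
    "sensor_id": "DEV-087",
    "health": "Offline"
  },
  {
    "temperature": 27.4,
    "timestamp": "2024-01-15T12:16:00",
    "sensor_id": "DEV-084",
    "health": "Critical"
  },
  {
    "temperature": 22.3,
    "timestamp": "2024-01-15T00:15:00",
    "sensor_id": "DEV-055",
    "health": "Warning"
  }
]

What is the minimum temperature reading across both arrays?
19.5

Schema mapping: "measurement" (sensor_array_3) = "temperature" (sensor_array_1) = temperature reading

Minimum in sensor_array_3: 19.5
Minimum in sensor_array_1: 22.3

Overall minimum: min(19.5, 22.3) = 19.5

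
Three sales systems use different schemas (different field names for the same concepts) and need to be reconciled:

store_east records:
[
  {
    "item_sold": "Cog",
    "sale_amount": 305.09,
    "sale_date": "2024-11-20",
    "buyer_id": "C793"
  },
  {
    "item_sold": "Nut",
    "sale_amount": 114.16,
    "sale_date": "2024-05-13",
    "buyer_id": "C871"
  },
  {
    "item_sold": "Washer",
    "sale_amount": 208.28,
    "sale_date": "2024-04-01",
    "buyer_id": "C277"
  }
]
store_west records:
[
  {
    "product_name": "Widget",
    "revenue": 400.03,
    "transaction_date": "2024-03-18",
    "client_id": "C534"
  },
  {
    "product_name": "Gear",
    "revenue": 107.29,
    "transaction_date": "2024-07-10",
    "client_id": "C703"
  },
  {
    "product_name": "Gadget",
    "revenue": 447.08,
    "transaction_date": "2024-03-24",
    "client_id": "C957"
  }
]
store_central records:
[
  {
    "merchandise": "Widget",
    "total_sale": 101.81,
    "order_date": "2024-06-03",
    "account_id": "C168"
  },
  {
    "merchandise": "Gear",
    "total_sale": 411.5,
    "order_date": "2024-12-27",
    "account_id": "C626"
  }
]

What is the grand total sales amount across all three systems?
2095.24

Schema reconciliation - all amount fields map to sale amount:

store_east (sale_amount): 627.53
store_west (revenue): 954.4
store_central (total_sale): 513.31

Grand total: 2095.24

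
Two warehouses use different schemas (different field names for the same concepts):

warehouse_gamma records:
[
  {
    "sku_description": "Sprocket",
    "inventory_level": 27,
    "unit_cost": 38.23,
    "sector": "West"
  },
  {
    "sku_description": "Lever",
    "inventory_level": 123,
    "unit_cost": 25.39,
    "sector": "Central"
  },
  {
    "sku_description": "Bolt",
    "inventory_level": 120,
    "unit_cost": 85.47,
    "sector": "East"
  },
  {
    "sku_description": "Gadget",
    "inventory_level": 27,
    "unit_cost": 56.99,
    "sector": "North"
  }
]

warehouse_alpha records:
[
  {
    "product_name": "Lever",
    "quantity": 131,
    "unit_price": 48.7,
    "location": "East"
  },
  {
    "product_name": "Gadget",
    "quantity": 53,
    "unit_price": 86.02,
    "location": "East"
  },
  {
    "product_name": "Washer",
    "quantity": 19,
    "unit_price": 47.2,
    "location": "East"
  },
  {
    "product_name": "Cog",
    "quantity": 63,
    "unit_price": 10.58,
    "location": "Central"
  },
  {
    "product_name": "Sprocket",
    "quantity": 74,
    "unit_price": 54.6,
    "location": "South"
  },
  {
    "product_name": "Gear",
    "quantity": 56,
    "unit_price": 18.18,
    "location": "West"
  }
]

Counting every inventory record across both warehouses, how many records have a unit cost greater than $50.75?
4

Schema mapping: "unit_cost" (warehouse_gamma) = "unit_price" (warehouse_alpha) = unit cost

Records > $50.75 in warehouse_gamma: 2
Records > $50.75 in warehouse_alpha: 2

Total count: 2 + 2 = 4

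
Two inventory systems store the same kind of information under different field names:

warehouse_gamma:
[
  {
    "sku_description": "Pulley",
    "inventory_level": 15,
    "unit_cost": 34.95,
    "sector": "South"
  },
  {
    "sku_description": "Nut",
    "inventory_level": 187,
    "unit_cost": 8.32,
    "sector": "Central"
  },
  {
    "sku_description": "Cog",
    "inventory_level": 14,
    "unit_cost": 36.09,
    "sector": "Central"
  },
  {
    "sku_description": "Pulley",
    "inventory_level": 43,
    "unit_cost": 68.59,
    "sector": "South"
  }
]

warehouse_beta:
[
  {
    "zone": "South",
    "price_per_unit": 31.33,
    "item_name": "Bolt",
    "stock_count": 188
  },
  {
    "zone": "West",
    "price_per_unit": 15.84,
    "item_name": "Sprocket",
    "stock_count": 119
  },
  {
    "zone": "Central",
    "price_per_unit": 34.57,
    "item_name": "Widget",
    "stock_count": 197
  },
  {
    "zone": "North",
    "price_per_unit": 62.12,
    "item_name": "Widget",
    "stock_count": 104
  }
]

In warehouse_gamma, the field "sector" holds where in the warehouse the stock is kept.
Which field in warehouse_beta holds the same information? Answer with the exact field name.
zone

In warehouse_gamma, "sector" holds where in the warehouse the stock is kept.
The fields in warehouse_beta are: "zone", "price_per_unit", "item_name", "stock_count".
"zone" is the match: the name refers to the same concept and its values are area labels (e.g. 'Central', 'North').
The other fields ("price_per_unit", "item_name", "stock_count") hold different kinds of data.

So "sector" in warehouse_gamma corresponds to "zone" in warehouse_beta.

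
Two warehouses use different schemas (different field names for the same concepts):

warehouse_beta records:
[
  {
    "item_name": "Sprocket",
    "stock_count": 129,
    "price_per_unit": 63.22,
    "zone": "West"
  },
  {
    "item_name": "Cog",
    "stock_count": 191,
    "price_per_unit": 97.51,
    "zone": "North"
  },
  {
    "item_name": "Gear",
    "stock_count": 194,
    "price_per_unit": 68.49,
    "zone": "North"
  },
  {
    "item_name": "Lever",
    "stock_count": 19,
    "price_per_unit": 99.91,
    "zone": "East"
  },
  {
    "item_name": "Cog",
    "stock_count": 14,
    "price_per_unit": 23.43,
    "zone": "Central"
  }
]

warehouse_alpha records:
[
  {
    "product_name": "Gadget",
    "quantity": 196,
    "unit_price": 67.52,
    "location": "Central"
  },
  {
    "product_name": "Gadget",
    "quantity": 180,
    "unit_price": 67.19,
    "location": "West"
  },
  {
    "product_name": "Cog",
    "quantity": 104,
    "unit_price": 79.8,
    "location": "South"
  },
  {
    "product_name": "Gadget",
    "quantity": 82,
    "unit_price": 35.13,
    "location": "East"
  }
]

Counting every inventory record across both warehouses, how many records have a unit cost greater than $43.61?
7

Schema mapping: "price_per_unit" (warehouse_beta) = "unit_price" (warehouse_alpha) = unit cost

Records > $43.61 in warehouse_beta: 4
Records > $43.61 in warehouse_alpha: 3

Total count: 4 + 3 = 7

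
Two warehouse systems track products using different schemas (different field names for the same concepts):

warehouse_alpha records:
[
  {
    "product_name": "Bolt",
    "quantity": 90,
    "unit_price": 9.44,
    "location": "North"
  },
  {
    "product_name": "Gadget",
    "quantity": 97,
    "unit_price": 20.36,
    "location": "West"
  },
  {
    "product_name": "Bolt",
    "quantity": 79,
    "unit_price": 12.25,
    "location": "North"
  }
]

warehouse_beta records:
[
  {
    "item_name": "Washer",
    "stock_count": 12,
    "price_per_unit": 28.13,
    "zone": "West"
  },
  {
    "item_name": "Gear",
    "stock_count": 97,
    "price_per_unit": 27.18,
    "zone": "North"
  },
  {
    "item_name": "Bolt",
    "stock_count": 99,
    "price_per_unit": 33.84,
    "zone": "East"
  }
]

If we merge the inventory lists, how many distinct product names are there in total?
4

Schema mapping: "product_name" (warehouse_alpha) = "item_name" (warehouse_beta) = product name

Products in warehouse_alpha: ['Bolt', 'Gadget']
Products in warehouse_beta: ['Bolt', 'Gear', 'Washer']

Union (unique products): ['Bolt', 'Gadget', 'Gear', 'Washer']
Count: 4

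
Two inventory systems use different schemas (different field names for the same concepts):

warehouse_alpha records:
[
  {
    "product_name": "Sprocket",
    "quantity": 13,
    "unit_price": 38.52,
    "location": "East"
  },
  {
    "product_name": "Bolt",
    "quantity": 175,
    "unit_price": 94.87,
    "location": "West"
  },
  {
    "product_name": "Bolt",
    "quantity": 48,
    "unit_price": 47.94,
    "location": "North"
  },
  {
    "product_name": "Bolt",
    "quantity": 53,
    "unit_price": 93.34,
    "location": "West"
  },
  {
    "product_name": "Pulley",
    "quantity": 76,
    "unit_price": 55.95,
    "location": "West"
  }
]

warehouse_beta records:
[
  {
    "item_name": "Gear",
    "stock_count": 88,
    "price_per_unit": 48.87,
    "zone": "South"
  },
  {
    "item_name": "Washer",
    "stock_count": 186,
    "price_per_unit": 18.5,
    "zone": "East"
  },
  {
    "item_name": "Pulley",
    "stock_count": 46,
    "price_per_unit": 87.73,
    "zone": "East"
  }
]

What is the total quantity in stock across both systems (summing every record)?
685

To reconcile these schemas, identify the field holding the quantity in stock in each system:
1. In warehouse_alpha it is "quantity"
2. In warehouse_beta it is "stock_count"

From warehouse_alpha: 13 + 175 + 48 + 53 + 76 = 365
From warehouse_beta: 88 + 186 + 46 = 320

Total: 365 + 320 = 685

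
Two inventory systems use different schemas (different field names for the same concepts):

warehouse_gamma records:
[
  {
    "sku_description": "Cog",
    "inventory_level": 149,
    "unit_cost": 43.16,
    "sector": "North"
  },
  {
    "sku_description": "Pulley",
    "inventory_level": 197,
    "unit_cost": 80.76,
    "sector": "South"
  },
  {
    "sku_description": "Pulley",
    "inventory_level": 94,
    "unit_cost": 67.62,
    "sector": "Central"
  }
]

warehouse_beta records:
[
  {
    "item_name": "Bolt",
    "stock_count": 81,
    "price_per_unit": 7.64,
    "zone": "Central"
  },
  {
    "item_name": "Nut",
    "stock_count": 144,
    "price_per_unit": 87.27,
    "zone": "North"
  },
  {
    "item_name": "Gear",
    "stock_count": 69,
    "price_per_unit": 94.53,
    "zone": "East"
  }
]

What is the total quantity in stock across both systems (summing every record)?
734

To reconcile these schemas, identify the field holding the quantity in stock in each system:
1. In warehouse_gamma it is "inventory_level"
2. In warehouse_beta it is "stock_count"

From warehouse_gamma: 149 + 197 + 94 = 440
From warehouse_beta: 81 + 144 + 69 = 294

Total: 440 + 294 = 734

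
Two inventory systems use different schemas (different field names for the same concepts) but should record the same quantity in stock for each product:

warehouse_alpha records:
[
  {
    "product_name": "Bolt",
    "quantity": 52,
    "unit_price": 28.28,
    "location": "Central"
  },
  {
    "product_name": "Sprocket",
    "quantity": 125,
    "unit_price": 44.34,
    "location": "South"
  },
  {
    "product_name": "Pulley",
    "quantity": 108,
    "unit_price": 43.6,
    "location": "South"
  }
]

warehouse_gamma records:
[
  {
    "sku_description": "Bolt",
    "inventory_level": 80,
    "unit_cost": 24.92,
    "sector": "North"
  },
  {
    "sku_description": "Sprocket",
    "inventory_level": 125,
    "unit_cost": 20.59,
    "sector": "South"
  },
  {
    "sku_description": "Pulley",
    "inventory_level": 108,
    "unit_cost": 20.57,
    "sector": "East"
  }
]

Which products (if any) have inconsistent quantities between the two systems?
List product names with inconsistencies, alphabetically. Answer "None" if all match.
Bolt

Schema mappings:
- "product_name" (warehouse_alpha) = "sku_description" (warehouse_gamma) = product name
- "quantity" (warehouse_alpha) = "inventory_level" (warehouse_gamma) = quantity

Comparison:
  Bolt: 52 vs 80 - MISMATCH
  Sprocket: 125 vs 125 - MATCH
  Pulley: 108 vs 108 - MATCH

Products with inconsistencies: Bolt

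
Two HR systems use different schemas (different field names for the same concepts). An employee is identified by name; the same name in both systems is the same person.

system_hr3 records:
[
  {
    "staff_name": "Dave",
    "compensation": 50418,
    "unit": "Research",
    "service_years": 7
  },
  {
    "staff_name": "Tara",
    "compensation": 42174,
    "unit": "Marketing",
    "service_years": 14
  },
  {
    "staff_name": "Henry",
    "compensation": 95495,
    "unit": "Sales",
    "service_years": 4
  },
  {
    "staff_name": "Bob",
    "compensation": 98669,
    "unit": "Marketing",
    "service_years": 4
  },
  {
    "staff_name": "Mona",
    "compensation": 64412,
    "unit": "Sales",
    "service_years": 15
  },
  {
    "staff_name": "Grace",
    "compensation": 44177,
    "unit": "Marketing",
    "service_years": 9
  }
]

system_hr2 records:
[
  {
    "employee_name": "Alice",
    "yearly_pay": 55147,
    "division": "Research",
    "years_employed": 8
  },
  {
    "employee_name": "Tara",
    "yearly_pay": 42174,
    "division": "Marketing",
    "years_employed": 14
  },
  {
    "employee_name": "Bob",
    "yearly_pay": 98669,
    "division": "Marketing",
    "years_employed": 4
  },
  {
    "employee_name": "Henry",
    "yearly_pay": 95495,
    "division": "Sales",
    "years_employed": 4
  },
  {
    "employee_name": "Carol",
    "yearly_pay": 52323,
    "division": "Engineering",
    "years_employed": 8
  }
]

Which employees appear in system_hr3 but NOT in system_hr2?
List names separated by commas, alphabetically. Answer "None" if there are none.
Dave, Grace, Mona

Schema mapping: "staff_name" (system_hr3) = "employee_name" (system_hr2) = employee name

Names in system_hr3: ['Bob', 'Dave', 'Grace', 'Henry', 'Mona', 'Tara']
Names in system_hr2: ['Alice', 'Bob', 'Carol', 'Henry', 'Tara']

In system_hr3 but not system_hr2: ['Dave', 'Grace', 'Mona']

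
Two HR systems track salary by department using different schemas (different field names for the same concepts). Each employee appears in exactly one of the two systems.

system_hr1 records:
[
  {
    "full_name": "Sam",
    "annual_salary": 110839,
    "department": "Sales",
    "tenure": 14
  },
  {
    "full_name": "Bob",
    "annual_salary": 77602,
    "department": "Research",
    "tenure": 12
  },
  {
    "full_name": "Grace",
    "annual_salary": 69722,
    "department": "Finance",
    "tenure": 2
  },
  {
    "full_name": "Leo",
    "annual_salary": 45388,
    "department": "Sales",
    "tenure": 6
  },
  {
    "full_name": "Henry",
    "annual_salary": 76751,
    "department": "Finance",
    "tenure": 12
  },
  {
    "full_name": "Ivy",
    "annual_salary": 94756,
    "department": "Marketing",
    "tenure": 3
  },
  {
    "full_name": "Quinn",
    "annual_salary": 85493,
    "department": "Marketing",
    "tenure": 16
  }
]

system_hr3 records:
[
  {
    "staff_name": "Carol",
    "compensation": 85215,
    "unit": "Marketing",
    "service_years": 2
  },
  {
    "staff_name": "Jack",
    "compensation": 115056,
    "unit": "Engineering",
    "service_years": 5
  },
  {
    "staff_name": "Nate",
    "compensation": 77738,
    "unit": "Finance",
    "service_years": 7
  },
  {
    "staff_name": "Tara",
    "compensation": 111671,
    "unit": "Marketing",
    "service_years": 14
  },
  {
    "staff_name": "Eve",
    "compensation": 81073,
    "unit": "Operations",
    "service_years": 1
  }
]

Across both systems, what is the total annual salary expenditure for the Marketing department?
377135

Schema mappings:
- "department" (system_hr1) = "unit" (system_hr3) = department
- "annual_salary" (system_hr1) = "compensation" (system_hr3) = salary

Marketing salaries from system_hr1: 180249
Marketing salaries from system_hr3: 196886

Total: 180249 + 196886 = 377135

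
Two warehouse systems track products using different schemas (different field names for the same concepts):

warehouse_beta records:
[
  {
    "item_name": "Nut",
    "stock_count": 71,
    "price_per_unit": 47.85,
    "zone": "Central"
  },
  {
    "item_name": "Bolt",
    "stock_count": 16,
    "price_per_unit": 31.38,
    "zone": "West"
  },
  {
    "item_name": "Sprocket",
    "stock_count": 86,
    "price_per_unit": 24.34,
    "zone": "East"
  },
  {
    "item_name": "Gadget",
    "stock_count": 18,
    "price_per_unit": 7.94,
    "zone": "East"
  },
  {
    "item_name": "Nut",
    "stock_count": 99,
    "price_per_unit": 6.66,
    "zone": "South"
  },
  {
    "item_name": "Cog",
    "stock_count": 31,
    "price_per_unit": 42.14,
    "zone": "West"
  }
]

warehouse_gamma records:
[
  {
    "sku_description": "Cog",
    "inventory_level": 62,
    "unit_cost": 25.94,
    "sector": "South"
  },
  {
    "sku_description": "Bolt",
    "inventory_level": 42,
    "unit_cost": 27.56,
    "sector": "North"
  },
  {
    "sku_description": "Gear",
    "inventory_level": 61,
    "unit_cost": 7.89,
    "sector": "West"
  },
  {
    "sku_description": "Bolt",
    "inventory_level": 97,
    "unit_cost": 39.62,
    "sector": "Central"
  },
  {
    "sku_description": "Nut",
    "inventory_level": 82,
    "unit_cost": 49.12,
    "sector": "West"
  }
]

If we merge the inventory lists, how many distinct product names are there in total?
6

Schema mapping: "item_name" (warehouse_beta) = "sku_description" (warehouse_gamma) = product name

Products in warehouse_beta: ['Bolt', 'Cog', 'Gadget', 'Nut', 'Sprocket']
Products in warehouse_gamma: ['Bolt', 'Cog', 'Gear', 'Nut']

Union (unique products): ['Bolt', 'Cog', 'Gadget', 'Gear', 'Nut', 'Sprocket']
Count: 6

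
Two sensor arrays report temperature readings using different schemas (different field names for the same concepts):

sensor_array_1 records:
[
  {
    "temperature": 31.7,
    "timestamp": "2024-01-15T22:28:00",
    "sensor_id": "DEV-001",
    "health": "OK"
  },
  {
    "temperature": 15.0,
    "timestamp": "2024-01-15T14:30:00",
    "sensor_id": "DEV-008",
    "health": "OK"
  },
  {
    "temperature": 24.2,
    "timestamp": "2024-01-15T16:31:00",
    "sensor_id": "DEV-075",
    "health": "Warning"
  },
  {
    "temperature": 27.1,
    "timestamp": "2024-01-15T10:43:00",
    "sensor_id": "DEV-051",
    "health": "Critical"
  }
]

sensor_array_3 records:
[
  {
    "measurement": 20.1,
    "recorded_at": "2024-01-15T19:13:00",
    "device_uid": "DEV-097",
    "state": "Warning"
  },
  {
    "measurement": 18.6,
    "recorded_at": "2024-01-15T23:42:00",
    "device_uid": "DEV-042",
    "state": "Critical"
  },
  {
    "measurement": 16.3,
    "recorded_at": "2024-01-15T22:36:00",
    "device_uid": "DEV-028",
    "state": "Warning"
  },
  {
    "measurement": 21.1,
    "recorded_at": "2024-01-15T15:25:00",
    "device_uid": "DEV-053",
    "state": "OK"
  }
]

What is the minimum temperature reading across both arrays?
15.0

Schema mapping: "temperature" (sensor_array_1) = "measurement" (sensor_array_3) = temperature reading

Minimum in sensor_array_1: 15.0
Minimum in sensor_array_3: 16.3

Overall minimum: min(15.0, 16.3) = 15.0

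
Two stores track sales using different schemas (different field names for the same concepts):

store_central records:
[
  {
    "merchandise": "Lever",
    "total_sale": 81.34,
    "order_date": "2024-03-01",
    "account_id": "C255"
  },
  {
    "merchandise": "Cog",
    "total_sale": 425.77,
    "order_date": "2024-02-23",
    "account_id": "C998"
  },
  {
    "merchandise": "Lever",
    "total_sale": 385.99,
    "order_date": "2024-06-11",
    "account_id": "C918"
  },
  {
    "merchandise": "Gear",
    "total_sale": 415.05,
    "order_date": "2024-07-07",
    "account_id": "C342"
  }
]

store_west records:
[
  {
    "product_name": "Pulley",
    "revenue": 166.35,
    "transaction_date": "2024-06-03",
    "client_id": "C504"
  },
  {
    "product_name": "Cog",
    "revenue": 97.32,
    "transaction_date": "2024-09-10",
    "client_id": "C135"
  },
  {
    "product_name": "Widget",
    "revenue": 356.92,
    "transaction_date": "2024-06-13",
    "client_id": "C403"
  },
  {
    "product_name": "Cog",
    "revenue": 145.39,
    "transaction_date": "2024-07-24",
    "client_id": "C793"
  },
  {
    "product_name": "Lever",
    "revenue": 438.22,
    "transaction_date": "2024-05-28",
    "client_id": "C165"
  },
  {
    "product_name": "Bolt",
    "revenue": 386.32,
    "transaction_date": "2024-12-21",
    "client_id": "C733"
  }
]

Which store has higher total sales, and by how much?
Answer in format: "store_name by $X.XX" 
store_west by $282.37

Schema mapping: "total_sale" (store_central) = "revenue" (store_west) = sale amount

Total for store_central: 1308.15
Total for store_west: 1590.52

Difference: |1308.15 - 1590.52| = 282.37
store_west has higher sales by $282.37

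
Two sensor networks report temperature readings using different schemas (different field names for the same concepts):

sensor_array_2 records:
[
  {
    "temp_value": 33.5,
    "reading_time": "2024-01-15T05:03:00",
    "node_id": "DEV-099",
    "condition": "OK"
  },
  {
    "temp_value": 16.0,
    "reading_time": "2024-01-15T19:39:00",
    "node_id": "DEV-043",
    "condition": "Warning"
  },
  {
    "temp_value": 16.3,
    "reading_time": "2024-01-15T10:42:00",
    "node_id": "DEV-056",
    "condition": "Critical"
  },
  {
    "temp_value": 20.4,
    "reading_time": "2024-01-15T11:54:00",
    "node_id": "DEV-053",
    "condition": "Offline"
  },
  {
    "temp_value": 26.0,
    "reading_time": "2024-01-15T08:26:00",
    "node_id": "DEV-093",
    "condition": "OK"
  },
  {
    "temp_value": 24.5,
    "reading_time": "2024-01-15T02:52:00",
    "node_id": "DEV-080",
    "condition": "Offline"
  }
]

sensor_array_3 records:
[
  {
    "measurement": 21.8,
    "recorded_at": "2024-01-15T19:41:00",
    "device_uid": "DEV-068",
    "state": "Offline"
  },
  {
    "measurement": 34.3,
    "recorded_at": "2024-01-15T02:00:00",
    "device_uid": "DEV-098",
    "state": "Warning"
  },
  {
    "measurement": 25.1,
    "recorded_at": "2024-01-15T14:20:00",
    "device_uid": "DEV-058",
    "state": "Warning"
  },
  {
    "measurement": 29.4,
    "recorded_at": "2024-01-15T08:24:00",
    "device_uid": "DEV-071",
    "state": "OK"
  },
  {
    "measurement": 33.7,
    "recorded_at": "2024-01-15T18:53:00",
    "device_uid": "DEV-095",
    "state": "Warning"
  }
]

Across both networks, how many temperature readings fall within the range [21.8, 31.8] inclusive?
5

Schema mapping: "temp_value" (sensor_array_2) = "measurement" (sensor_array_3) = temperature

Readings in [21.8, 31.8] from sensor_array_2: 2
Readings in [21.8, 31.8] from sensor_array_3: 3

Total count: 2 + 3 = 5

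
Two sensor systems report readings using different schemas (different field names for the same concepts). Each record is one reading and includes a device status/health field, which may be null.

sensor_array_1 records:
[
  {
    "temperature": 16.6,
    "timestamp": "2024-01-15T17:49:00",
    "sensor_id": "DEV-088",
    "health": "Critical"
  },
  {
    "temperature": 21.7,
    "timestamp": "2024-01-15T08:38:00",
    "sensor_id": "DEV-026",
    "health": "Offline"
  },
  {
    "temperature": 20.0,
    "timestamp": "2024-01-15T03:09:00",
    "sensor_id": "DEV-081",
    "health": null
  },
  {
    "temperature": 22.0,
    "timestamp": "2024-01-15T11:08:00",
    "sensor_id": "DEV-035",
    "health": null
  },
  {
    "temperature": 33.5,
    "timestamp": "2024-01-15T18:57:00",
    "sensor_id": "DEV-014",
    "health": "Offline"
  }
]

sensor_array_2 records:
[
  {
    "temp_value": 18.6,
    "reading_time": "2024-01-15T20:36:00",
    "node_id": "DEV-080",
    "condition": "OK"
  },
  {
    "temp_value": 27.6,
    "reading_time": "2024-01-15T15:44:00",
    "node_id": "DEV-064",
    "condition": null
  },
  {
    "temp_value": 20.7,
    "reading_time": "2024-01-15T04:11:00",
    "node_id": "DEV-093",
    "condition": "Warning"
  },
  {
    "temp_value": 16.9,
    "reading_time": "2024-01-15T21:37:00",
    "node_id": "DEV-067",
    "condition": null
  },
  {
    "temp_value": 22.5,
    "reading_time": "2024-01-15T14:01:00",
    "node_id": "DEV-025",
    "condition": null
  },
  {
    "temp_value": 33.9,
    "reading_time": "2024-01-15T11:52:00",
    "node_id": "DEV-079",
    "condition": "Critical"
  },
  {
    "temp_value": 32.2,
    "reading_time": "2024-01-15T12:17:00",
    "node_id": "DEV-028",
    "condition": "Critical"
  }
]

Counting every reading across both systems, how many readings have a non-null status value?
7

Schema mapping: "health" (sensor_array_1) = "condition" (sensor_array_2) = status

Non-null in sensor_array_1: 3
Non-null in sensor_array_2: 4

Total non-null: 3 + 4 = 7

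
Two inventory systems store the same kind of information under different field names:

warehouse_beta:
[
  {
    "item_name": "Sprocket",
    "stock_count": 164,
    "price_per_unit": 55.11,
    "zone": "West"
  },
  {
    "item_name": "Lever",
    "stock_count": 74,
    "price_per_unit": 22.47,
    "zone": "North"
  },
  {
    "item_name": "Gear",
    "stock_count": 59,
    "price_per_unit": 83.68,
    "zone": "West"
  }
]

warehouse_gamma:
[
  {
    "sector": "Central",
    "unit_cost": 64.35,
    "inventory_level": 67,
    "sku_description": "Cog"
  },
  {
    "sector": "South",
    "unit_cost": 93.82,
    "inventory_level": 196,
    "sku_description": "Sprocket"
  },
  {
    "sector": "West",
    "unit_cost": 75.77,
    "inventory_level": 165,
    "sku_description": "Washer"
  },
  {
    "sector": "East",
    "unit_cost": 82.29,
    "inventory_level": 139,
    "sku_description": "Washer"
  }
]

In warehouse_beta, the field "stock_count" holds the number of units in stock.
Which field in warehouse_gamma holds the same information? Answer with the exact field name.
inventory_level

In warehouse_beta, "stock_count" holds the number of units in stock.
The fields in warehouse_gamma are: "sector", "unit_cost", "inventory_level", "sku_description".
"inventory_level" is the match: the name refers to the same concept and its values are whole-number counts (e.g. 67, 196).
The other fields ("sector", "unit_cost", "sku_description") hold different kinds of data.

So "stock_count" in warehouse_beta corresponds to "inventory_level" in warehouse_gamma.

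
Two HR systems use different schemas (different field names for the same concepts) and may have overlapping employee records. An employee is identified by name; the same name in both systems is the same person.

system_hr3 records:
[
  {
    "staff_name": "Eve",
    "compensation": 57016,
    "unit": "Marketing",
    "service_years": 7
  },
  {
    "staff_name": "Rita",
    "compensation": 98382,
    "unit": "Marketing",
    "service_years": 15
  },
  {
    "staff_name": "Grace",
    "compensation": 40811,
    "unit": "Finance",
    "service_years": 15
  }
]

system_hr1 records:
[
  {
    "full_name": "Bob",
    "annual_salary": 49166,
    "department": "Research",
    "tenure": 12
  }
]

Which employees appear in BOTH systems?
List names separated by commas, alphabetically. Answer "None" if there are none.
None

Schema mapping: "staff_name" (system_hr3) = "full_name" (system_hr1) = employee name

Names in system_hr3: ['Eve', 'Grace', 'Rita']
Names in system_hr1: ['Bob']

Intersection: None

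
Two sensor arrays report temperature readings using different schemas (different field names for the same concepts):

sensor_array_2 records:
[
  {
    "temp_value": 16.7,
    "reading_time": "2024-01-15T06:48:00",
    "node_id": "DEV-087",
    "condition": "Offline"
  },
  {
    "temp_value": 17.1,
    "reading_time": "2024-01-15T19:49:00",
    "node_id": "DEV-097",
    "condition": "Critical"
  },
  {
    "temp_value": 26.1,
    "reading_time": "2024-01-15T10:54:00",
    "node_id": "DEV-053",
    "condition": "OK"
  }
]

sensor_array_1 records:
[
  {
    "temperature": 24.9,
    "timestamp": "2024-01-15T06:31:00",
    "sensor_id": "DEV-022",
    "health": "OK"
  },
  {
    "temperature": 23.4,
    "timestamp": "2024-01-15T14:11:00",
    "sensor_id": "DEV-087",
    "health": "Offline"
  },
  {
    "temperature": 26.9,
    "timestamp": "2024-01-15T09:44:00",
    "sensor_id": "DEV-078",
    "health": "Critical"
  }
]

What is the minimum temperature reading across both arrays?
16.7

Schema mapping: "temp_value" (sensor_array_2) = "temperature" (sensor_array_1) = temperature reading

Minimum in sensor_array_2: 16.7
Minimum in sensor_array_1: 23.4

Overall minimum: min(16.7, 23.4) = 16.7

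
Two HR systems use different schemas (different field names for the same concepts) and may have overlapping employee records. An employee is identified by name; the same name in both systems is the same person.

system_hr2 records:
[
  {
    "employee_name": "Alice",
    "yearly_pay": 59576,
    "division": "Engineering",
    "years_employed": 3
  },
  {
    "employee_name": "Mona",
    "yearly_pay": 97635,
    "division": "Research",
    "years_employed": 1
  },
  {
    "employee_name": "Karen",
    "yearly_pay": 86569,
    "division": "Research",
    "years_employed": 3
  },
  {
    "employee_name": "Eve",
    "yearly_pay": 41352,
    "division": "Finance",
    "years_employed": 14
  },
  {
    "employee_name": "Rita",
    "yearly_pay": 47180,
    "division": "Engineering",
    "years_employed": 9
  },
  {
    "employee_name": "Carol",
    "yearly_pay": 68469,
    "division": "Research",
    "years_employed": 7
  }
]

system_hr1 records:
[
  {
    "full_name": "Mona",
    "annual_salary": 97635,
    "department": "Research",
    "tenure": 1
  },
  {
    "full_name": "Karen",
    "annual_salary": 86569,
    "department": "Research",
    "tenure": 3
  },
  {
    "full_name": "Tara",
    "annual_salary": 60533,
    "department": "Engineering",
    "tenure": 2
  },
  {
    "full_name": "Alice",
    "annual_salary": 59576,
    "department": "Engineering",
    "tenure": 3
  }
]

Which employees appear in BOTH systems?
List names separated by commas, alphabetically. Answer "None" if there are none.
Alice, Karen, Mona

Schema mapping: "employee_name" (system_hr2) = "full_name" (system_hr1) = employee name

Names in system_hr2: ['Alice', 'Carol', 'Eve', 'Karen', 'Mona', 'Rita']
Names in system_hr1: ['Alice', 'Karen', 'Mona', 'Tara']

Intersection: ['Alice', 'Karen', 'Mona']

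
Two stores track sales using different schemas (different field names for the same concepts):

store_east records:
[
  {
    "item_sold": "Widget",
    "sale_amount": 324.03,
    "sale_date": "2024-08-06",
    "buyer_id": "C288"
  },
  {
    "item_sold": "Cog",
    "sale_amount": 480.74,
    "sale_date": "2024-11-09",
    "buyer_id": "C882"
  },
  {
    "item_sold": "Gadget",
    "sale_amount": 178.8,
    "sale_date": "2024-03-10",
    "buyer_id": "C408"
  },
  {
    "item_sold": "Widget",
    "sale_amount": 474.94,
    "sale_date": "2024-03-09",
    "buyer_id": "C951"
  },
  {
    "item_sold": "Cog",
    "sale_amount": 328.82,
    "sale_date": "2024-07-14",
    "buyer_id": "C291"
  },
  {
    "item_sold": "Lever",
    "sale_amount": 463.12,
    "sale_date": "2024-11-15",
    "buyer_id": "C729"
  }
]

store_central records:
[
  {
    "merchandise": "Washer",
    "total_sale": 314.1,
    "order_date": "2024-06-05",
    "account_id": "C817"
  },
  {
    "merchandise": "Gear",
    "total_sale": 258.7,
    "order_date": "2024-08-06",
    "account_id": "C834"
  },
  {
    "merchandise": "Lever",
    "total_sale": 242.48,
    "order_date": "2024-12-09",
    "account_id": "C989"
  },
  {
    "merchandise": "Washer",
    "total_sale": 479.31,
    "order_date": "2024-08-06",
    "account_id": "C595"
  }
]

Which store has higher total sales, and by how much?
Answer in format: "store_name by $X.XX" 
store_east by $955.86

Schema mapping: "sale_amount" (store_east) = "total_sale" (store_central) = sale amount

Total for store_east: 2250.45
Total for store_central: 1294.59

Difference: |2250.45 - 1294.59| = 955.86
store_east has higher sales by $955.86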